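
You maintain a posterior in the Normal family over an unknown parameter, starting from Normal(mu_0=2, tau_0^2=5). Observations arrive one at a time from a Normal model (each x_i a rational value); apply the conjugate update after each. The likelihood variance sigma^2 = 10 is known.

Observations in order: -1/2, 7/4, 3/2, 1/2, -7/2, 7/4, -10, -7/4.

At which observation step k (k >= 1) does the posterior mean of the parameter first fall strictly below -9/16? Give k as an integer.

k = 8

obs 1: x=-1/2 → posterior Normal(7/6, 10/3)
obs 2: x=7/4 → posterior Normal(21/16, 5/2)
obs 3: x=3/2 → posterior Normal(27/20, 2)
obs 4: x=1/2 → posterior Normal(29/24, 5/3)
obs 5: x=-7/2 → posterior Normal(15/28, 10/7)
obs 6: x=7/4 → posterior Normal(11/16, 5/4)
obs 7: x=-10 → posterior Normal(-1/2, 10/9)
obs 8: x=-7/4 → posterior Normal(-5/8, 1)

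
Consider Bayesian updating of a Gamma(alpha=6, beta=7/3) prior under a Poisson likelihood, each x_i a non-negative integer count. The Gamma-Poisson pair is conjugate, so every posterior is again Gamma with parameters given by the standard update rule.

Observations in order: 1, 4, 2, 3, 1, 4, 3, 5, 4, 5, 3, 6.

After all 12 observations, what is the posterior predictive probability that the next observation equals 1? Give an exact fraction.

8360582272067678833451353999730032874034662514817628136359665524454718404122087/64919612772480684272077477598407081955951769084986853540654908040236664132468736

obs 1: x=1 → posterior Gamma(7, 10/3)
obs 2: x=4 → posterior Gamma(11, 13/3)
obs 3: x=2 → posterior Gamma(13, 16/3)
obs 4: x=3 → posterior Gamma(16, 19/3)
obs 5: x=1 → posterior Gamma(17, 22/3)
obs 6: x=4 → posterior Gamma(21, 25/3)
obs 7: x=3 → posterior Gamma(24, 28/3)
obs 8: x=5 → posterior Gamma(29, 31/3)
obs 9: x=4 → posterior Gamma(33, 34/3)
obs 10: x=5 → posterior Gamma(38, 37/3)
obs 11: x=3 → posterior Gamma(41, 40/3)
obs 12: x=6 → posterior Gamma(47, 43/3)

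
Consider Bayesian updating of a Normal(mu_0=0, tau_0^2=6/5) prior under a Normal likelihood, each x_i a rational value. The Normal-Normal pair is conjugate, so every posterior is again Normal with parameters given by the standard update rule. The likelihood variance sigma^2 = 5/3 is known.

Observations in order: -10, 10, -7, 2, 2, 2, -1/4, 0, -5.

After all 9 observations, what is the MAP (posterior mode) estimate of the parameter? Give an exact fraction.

obs 1: x=-10 → posterior Normal(-180/43, 30/43)
obs 2: x=10 → posterior Normal(0, 30/61)
obs 3: x=-7 → posterior Normal(-126/79, 30/79)
obs 4: x=2 → posterior Normal(-90/97, 30/97)
obs 5: x=2 → posterior Normal(-54/115, 6/23)
obs 6: x=2 → posterior Normal(-18/133, 30/133)
obs 7: x=-1/4 → posterior Normal(-45/302, 30/151)
obs 8: x=0 → posterior Normal(-45/338, 30/169)
obs 9: x=-5 → posterior Normal(-225/374, 30/187)

-225/374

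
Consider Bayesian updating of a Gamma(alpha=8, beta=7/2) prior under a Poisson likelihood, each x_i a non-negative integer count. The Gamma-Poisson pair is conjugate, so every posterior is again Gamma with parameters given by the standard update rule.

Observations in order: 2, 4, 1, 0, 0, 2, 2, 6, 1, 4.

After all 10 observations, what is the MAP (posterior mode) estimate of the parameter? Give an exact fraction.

obs 1: x=2 → posterior Gamma(10, 9/2)
obs 2: x=4 → posterior Gamma(14, 11/2)
obs 3: x=1 → posterior Gamma(15, 13/2)
obs 4: x=0 → posterior Gamma(15, 15/2)
obs 5: x=0 → posterior Gamma(15, 17/2)
obs 6: x=2 → posterior Gamma(17, 19/2)
obs 7: x=2 → posterior Gamma(19, 21/2)
obs 8: x=6 → posterior Gamma(25, 23/2)
obs 9: x=1 → posterior Gamma(26, 25/2)
obs 10: x=4 → posterior Gamma(30, 27/2)

58/27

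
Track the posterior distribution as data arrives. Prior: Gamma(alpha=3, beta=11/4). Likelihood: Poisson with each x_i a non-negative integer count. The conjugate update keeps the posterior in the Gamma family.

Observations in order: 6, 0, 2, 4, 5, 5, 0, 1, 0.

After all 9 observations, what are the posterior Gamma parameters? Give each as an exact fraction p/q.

obs 1: x=6 → posterior Gamma(9, 15/4)
obs 2: x=0 → posterior Gamma(9, 19/4)
obs 3: x=2 → posterior Gamma(11, 23/4)
obs 4: x=4 → posterior Gamma(15, 27/4)
obs 5: x=5 → posterior Gamma(20, 31/4)
obs 6: x=5 → posterior Gamma(25, 35/4)
obs 7: x=0 → posterior Gamma(25, 39/4)
obs 8: x=1 → posterior Gamma(26, 43/4)
obs 9: x=0 → posterior Gamma(26, 47/4)

alpha=26, beta=47/4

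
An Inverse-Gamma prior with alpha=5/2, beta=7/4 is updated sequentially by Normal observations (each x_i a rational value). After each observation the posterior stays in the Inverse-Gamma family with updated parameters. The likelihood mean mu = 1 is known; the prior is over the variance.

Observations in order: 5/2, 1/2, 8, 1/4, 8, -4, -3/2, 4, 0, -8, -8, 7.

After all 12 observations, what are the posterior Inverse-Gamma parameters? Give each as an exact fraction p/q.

obs 1: x=5/2 → posterior Inverse-Gamma(3, 23/8)
obs 2: x=1/2 → posterior Inverse-Gamma(7/2, 3)
obs 3: x=8 → posterior Inverse-Gamma(4, 55/2)
obs 4: x=1/4 → posterior Inverse-Gamma(9/2, 889/32)
obs 5: x=8 → posterior Inverse-Gamma(5, 1673/32)
obs 6: x=-4 → posterior Inverse-Gamma(11/2, 2073/32)
obs 7: x=-3/2 → posterior Inverse-Gamma(6, 2173/32)
obs 8: x=4 → posterior Inverse-Gamma(13/2, 2317/32)
obs 9: x=0 → posterior Inverse-Gamma(7, 2333/32)
obs 10: x=-8 → posterior Inverse-Gamma(15/2, 3629/32)
obs 11: x=-8 → posterior Inverse-Gamma(8, 4925/32)
obs 12: x=7 → posterior Inverse-Gamma(17/2, 5501/32)

alpha=17/2, beta=5501/32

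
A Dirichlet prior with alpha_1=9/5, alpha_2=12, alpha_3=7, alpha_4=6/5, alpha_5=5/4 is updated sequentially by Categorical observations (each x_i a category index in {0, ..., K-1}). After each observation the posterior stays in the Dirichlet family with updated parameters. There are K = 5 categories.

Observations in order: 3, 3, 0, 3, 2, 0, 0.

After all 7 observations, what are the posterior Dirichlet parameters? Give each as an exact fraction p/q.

obs 1: x=3 → posterior Dirichlet(9/5, 12, 7, 11/5, 5/4)
obs 2: x=3 → posterior Dirichlet(9/5, 12, 7, 16/5, 5/4)
obs 3: x=0 → posterior Dirichlet(14/5, 12, 7, 16/5, 5/4)
obs 4: x=3 → posterior Dirichlet(14/5, 12, 7, 21/5, 5/4)
obs 5: x=2 → posterior Dirichlet(14/5, 12, 8, 21/5, 5/4)
obs 6: x=0 → posterior Dirichlet(19/5, 12, 8, 21/5, 5/4)
obs 7: x=0 → posterior Dirichlet(24/5, 12, 8, 21/5, 5/4)

alpha_1=24/5, alpha_2=12, alpha_3=8, alpha_4=21/5, alpha_5=5/4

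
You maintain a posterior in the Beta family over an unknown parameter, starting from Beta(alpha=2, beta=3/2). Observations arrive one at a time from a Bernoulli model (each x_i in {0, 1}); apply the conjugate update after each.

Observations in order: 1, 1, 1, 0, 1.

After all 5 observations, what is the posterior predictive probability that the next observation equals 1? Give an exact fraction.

obs 1: x=1 → posterior Beta(3, 3/2)
obs 2: x=1 → posterior Beta(4, 3/2)
obs 3: x=1 → posterior Beta(5, 3/2)
obs 4: x=0 → posterior Beta(5, 5/2)
obs 5: x=1 → posterior Beta(6, 5/2)

12/17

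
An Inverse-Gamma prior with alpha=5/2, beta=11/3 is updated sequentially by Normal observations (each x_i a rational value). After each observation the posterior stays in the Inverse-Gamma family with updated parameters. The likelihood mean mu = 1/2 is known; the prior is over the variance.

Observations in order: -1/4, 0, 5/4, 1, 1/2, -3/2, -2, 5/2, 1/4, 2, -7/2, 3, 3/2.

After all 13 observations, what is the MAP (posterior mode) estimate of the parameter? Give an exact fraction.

obs 1: x=-1/4 → posterior Inverse-Gamma(3, 379/96)
obs 2: x=0 → posterior Inverse-Gamma(7/2, 391/96)
obs 3: x=5/4 → posterior Inverse-Gamma(4, 209/48)
obs 4: x=1 → posterior Inverse-Gamma(9/2, 215/48)
obs 5: x=1/2 → posterior Inverse-Gamma(5, 215/48)
obs 6: x=-3/2 → posterior Inverse-Gamma(11/2, 311/48)
obs 7: x=-2 → posterior Inverse-Gamma(6, 461/48)
obs 8: x=5/2 → posterior Inverse-Gamma(13/2, 557/48)
obs 9: x=1/4 → posterior Inverse-Gamma(7, 1117/96)
obs 10: x=2 → posterior Inverse-Gamma(15/2, 1225/96)
obs 11: x=-7/2 → posterior Inverse-Gamma(8, 1993/96)
obs 12: x=3 → posterior Inverse-Gamma(17/2, 2293/96)
obs 13: x=3/2 → posterior Inverse-Gamma(9, 2341/96)

2341/960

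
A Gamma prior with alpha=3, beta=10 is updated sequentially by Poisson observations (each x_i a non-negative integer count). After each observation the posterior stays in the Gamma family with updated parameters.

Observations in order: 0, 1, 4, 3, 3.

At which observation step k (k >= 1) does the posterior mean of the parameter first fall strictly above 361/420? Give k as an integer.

obs 1: x=0 → posterior Gamma(3, 11)
obs 2: x=1 → posterior Gamma(4, 12)
obs 3: x=4 → posterior Gamma(8, 13)
obs 4: x=3 → posterior Gamma(11, 14)
obs 5: x=3 → posterior Gamma(14, 15)

k = 5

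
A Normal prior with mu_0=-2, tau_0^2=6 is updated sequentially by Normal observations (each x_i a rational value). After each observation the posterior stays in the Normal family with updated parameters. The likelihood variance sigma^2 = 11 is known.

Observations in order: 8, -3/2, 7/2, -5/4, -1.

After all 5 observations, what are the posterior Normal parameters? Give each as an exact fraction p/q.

mu_0=49/82, tau_0^2=66/41

obs 1: x=8 → posterior Normal(26/17, 66/17)
obs 2: x=-3/2 → posterior Normal(17/23, 66/23)
obs 3: x=7/2 → posterior Normal(38/29, 66/29)
obs 4: x=-5/4 → posterior Normal(61/70, 66/35)
obs 5: x=-1 → posterior Normal(49/82, 66/41)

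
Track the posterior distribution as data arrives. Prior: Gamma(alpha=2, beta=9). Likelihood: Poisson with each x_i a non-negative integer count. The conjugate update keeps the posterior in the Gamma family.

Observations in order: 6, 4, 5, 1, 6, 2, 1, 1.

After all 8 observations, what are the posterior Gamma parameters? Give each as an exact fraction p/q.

alpha=28, beta=17

obs 1: x=6 → posterior Gamma(8, 10)
obs 2: x=4 → posterior Gamma(12, 11)
obs 3: x=5 → posterior Gamma(17, 12)
obs 4: x=1 → posterior Gamma(18, 13)
obs 5: x=6 → posterior Gamma(24, 14)
obs 6: x=2 → posterior Gamma(26, 15)
obs 7: x=1 → posterior Gamma(27, 16)
obs 8: x=1 → posterior Gamma(28, 17)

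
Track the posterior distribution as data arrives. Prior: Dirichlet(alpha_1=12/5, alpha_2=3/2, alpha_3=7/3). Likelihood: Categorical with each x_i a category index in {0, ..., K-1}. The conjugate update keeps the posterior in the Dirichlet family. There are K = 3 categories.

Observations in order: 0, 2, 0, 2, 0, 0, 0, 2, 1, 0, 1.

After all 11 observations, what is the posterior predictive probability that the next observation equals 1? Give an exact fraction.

105/517

obs 1: x=0 → posterior Dirichlet(17/5, 3/2, 7/3)
obs 2: x=2 → posterior Dirichlet(17/5, 3/2, 10/3)
obs 3: x=0 → posterior Dirichlet(22/5, 3/2, 10/3)
obs 4: x=2 → posterior Dirichlet(22/5, 3/2, 13/3)
obs 5: x=0 → posterior Dirichlet(27/5, 3/2, 13/3)
obs 6: x=0 → posterior Dirichlet(32/5, 3/2, 13/3)
obs 7: x=0 → posterior Dirichlet(37/5, 3/2, 13/3)
obs 8: x=2 → posterior Dirichlet(37/5, 3/2, 16/3)
obs 9: x=1 → posterior Dirichlet(37/5, 5/2, 16/3)
obs 10: x=0 → posterior Dirichlet(42/5, 5/2, 16/3)
obs 11: x=1 → posterior Dirichlet(42/5, 7/2, 16/3)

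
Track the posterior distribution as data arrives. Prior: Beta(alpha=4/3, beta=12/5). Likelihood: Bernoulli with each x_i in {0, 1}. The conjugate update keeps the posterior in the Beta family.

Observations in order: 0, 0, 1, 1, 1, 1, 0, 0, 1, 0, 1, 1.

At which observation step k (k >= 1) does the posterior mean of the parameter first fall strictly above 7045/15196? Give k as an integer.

obs 1: x=0 → posterior Beta(4/3, 17/5)
obs 2: x=0 → posterior Beta(4/3, 22/5)
obs 3: x=1 → posterior Beta(7/3, 22/5)
obs 4: x=1 → posterior Beta(10/3, 22/5)
obs 5: x=1 → posterior Beta(13/3, 22/5)
obs 6: x=1 → posterior Beta(16/3, 22/5)
obs 7: x=0 → posterior Beta(16/3, 27/5)
obs 8: x=0 → posterior Beta(16/3, 32/5)
obs 9: x=1 → posterior Beta(19/3, 32/5)
obs 10: x=0 → posterior Beta(19/3, 37/5)
obs 11: x=1 → posterior Beta(22/3, 37/5)
obs 12: x=1 → posterior Beta(25/3, 37/5)

k = 5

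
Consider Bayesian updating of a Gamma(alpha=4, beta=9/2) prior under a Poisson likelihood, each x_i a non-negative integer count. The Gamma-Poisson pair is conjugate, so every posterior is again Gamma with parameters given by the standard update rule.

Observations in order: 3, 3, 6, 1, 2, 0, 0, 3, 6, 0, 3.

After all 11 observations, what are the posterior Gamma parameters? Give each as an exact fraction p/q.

alpha=31, beta=31/2

obs 1: x=3 → posterior Gamma(7, 11/2)
obs 2: x=3 → posterior Gamma(10, 13/2)
obs 3: x=6 → posterior Gamma(16, 15/2)
obs 4: x=1 → posterior Gamma(17, 17/2)
obs 5: x=2 → posterior Gamma(19, 19/2)
obs 6: x=0 → posterior Gamma(19, 21/2)
obs 7: x=0 → posterior Gamma(19, 23/2)
obs 8: x=3 → posterior Gamma(22, 25/2)
obs 9: x=6 → posterior Gamma(28, 27/2)
obs 10: x=0 → posterior Gamma(28, 29/2)
obs 11: x=3 → posterior Gamma(31, 31/2)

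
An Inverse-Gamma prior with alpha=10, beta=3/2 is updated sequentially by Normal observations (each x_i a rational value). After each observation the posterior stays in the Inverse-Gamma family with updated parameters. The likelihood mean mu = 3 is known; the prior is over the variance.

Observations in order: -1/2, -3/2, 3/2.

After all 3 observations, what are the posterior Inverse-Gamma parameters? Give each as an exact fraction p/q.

alpha=23/2, beta=151/8

obs 1: x=-1/2 → posterior Inverse-Gamma(21/2, 61/8)
obs 2: x=-3/2 → posterior Inverse-Gamma(11, 71/4)
obs 3: x=3/2 → posterior Inverse-Gamma(23/2, 151/8)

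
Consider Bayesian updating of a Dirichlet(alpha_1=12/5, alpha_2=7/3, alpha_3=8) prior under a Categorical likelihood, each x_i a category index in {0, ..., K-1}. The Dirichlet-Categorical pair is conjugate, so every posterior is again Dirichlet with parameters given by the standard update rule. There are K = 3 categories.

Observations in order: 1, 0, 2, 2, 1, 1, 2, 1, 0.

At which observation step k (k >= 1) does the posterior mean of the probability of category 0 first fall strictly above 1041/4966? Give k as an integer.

k = 2

obs 1: x=1 → posterior Dirichlet(12/5, 10/3, 8)
obs 2: x=0 → posterior Dirichlet(17/5, 10/3, 8)
obs 3: x=2 → posterior Dirichlet(17/5, 10/3, 9)
obs 4: x=2 → posterior Dirichlet(17/5, 10/3, 10)
obs 5: x=1 → posterior Dirichlet(17/5, 13/3, 10)
obs 6: x=1 → posterior Dirichlet(17/5, 16/3, 10)
obs 7: x=2 → posterior Dirichlet(17/5, 16/3, 11)
obs 8: x=1 → posterior Dirichlet(17/5, 19/3, 11)
obs 9: x=0 → posterior Dirichlet(22/5, 19/3, 11)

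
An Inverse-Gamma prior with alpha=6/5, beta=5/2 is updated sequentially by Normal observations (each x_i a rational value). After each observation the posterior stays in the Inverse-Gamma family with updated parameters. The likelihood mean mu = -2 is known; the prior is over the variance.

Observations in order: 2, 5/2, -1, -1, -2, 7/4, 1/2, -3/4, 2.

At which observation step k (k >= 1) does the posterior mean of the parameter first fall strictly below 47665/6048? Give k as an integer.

k = 8

obs 1: x=2 → posterior Inverse-Gamma(17/10, 21/2)
obs 2: x=5/2 → posterior Inverse-Gamma(11/5, 165/8)
obs 3: x=-1 → posterior Inverse-Gamma(27/10, 169/8)
obs 4: x=-1 → posterior Inverse-Gamma(16/5, 173/8)
obs 5: x=-2 → posterior Inverse-Gamma(37/10, 173/8)
obs 6: x=7/4 → posterior Inverse-Gamma(21/5, 917/32)
obs 7: x=1/2 → posterior Inverse-Gamma(47/10, 1017/32)
obs 8: x=-3/4 → posterior Inverse-Gamma(26/5, 521/16)
obs 9: x=2 → posterior Inverse-Gamma(57/10, 649/16)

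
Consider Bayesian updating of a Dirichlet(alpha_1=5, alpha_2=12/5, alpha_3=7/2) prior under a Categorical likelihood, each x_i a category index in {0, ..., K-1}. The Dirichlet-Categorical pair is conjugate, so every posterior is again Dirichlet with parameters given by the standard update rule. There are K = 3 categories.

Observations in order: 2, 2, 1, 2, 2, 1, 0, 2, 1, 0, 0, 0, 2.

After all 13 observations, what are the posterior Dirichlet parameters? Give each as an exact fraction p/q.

alpha_1=9, alpha_2=27/5, alpha_3=19/2

obs 1: x=2 → posterior Dirichlet(5, 12/5, 9/2)
obs 2: x=2 → posterior Dirichlet(5, 12/5, 11/2)
obs 3: x=1 → posterior Dirichlet(5, 17/5, 11/2)
obs 4: x=2 → posterior Dirichlet(5, 17/5, 13/2)
obs 5: x=2 → posterior Dirichlet(5, 17/5, 15/2)
obs 6: x=1 → posterior Dirichlet(5, 22/5, 15/2)
obs 7: x=0 → posterior Dirichlet(6, 22/5, 15/2)
obs 8: x=2 → posterior Dirichlet(6, 22/5, 17/2)
obs 9: x=1 → posterior Dirichlet(6, 27/5, 17/2)
obs 10: x=0 → posterior Dirichlet(7, 27/5, 17/2)
obs 11: x=0 → posterior Dirichlet(8, 27/5, 17/2)
obs 12: x=0 → posterior Dirichlet(9, 27/5, 17/2)
obs 13: x=2 → posterior Dirichlet(9, 27/5, 19/2)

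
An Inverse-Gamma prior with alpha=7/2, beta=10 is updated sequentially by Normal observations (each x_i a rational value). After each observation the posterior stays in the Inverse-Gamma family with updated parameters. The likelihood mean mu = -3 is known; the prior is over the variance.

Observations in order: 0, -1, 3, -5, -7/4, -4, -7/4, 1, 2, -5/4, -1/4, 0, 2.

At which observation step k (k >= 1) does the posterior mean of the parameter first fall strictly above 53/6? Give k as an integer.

k = 13

obs 1: x=0 → posterior Inverse-Gamma(4, 29/2)
obs 2: x=-1 → posterior Inverse-Gamma(9/2, 33/2)
obs 3: x=3 → posterior Inverse-Gamma(5, 69/2)
obs 4: x=-5 → posterior Inverse-Gamma(11/2, 73/2)
obs 5: x=-7/4 → posterior Inverse-Gamma(6, 1193/32)
obs 6: x=-4 → posterior Inverse-Gamma(13/2, 1209/32)
obs 7: x=-7/4 → posterior Inverse-Gamma(7, 617/16)
obs 8: x=1 → posterior Inverse-Gamma(15/2, 745/16)
obs 9: x=2 → posterior Inverse-Gamma(8, 945/16)
obs 10: x=-5/4 → posterior Inverse-Gamma(17/2, 1939/32)
obs 11: x=-1/4 → posterior Inverse-Gamma(9, 515/8)
obs 12: x=0 → posterior Inverse-Gamma(19/2, 551/8)
obs 13: x=2 → posterior Inverse-Gamma(10, 651/8)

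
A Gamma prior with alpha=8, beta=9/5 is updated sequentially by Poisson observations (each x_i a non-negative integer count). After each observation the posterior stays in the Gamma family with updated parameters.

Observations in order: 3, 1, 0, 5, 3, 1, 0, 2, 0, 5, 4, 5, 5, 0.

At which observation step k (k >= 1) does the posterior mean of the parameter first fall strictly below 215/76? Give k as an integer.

k = 3

obs 1: x=3 → posterior Gamma(11, 14/5)
obs 2: x=1 → posterior Gamma(12, 19/5)
obs 3: x=0 → posterior Gamma(12, 24/5)
obs 4: x=5 → posterior Gamma(17, 29/5)
obs 5: x=3 → posterior Gamma(20, 34/5)
obs 6: x=1 → posterior Gamma(21, 39/5)
obs 7: x=0 → posterior Gamma(21, 44/5)
obs 8: x=2 → posterior Gamma(23, 49/5)
obs 9: x=0 → posterior Gamma(23, 54/5)
obs 10: x=5 → posterior Gamma(28, 59/5)
obs 11: x=4 → posterior Gamma(32, 64/5)
obs 12: x=5 → posterior Gamma(37, 69/5)
obs 13: x=5 → posterior Gamma(42, 74/5)
obs 14: x=0 → posterior Gamma(42, 79/5)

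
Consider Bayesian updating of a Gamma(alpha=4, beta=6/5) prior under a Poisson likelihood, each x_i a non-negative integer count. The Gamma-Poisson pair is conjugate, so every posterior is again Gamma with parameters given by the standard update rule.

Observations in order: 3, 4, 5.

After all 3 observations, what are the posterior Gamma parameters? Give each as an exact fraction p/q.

obs 1: x=3 → posterior Gamma(7, 11/5)
obs 2: x=4 → posterior Gamma(11, 16/5)
obs 3: x=5 → posterior Gamma(16, 21/5)

alpha=16, beta=21/5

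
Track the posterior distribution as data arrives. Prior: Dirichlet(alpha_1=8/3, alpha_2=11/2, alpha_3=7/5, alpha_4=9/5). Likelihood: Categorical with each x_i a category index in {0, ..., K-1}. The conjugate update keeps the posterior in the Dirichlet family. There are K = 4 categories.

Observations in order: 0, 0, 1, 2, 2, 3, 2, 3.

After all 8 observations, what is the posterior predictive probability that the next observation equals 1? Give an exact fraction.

195/581

obs 1: x=0 → posterior Dirichlet(11/3, 11/2, 7/5, 9/5)
obs 2: x=0 → posterior Dirichlet(14/3, 11/2, 7/5, 9/5)
obs 3: x=1 → posterior Dirichlet(14/3, 13/2, 7/5, 9/5)
obs 4: x=2 → posterior Dirichlet(14/3, 13/2, 12/5, 9/5)
obs 5: x=2 → posterior Dirichlet(14/3, 13/2, 17/5, 9/5)
obs 6: x=3 → posterior Dirichlet(14/3, 13/2, 17/5, 14/5)
obs 7: x=2 → posterior Dirichlet(14/3, 13/2, 22/5, 14/5)
obs 8: x=3 → posterior Dirichlet(14/3, 13/2, 22/5, 19/5)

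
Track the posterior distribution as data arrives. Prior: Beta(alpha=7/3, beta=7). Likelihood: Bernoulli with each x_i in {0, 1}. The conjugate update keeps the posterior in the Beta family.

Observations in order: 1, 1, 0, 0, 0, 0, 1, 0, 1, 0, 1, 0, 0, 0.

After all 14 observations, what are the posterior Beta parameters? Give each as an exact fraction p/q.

alpha=22/3, beta=16

obs 1: x=1 → posterior Beta(10/3, 7)
obs 2: x=1 → posterior Beta(13/3, 7)
obs 3: x=0 → posterior Beta(13/3, 8)
obs 4: x=0 → posterior Beta(13/3, 9)
obs 5: x=0 → posterior Beta(13/3, 10)
obs 6: x=0 → posterior Beta(13/3, 11)
obs 7: x=1 → posterior Beta(16/3, 11)
obs 8: x=0 → posterior Beta(16/3, 12)
obs 9: x=1 → posterior Beta(19/3, 12)
obs 10: x=0 → posterior Beta(19/3, 13)
obs 11: x=1 → posterior Beta(22/3, 13)
obs 12: x=0 → posterior Beta(22/3, 14)
obs 13: x=0 → posterior Beta(22/3, 15)
obs 14: x=0 → posterior Beta(22/3, 16)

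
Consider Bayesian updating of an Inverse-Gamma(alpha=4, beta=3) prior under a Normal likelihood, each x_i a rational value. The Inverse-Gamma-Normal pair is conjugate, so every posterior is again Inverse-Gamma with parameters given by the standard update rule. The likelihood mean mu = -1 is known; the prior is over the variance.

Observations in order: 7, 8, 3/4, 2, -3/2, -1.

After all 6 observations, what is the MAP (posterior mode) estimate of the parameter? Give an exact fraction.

obs 1: x=7 → posterior Inverse-Gamma(9/2, 35)
obs 2: x=8 → posterior Inverse-Gamma(5, 151/2)
obs 3: x=3/4 → posterior Inverse-Gamma(11/2, 2465/32)
obs 4: x=2 → posterior Inverse-Gamma(6, 2609/32)
obs 5: x=-3/2 → posterior Inverse-Gamma(13/2, 2613/32)
obs 6: x=-1 → posterior Inverse-Gamma(7, 2613/32)

2613/256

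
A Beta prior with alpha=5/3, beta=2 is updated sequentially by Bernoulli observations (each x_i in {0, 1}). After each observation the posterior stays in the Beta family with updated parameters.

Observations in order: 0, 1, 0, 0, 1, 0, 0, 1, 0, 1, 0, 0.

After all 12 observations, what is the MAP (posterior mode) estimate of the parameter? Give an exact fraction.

obs 1: x=0 → posterior Beta(5/3, 3)
obs 2: x=1 → posterior Beta(8/3, 3)
obs 3: x=0 → posterior Beta(8/3, 4)
obs 4: x=0 → posterior Beta(8/3, 5)
obs 5: x=1 → posterior Beta(11/3, 5)
obs 6: x=0 → posterior Beta(11/3, 6)
obs 7: x=0 → posterior Beta(11/3, 7)
obs 8: x=1 → posterior Beta(14/3, 7)
obs 9: x=0 → posterior Beta(14/3, 8)
obs 10: x=1 → posterior Beta(17/3, 8)
obs 11: x=0 → posterior Beta(17/3, 9)
obs 12: x=0 → posterior Beta(17/3, 10)

14/41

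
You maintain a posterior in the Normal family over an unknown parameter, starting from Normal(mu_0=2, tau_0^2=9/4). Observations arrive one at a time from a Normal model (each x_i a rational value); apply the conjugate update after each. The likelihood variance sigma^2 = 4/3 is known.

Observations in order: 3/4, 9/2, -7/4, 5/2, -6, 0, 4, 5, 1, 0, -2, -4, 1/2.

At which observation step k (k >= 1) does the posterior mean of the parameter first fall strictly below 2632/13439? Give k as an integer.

obs 1: x=3/4 → posterior Normal(209/172, 36/43)
obs 2: x=9/2 → posterior Normal(139/56, 18/35)
obs 3: x=-7/4 → posterior Normal(253/194, 36/97)
obs 4: x=5/2 → posterior Normal(97/62, 9/31)
obs 5: x=-6 → posterior Normal(32/151, 36/151)
obs 6: x=0 → posterior Normal(16/89, 18/89)
obs 7: x=4 → posterior Normal(28/41, 36/205)
obs 8: x=5 → posterior Normal(275/232, 9/58)
obs 9: x=1 → posterior Normal(302/259, 36/259)
obs 10: x=0 → posterior Normal(151/143, 18/143)
obs 11: x=-2 → posterior Normal(248/313, 36/313)
obs 12: x=-4 → posterior Normal(7/17, 9/85)
obs 13: x=1/2 → posterior Normal(307/734, 36/367)

k = 6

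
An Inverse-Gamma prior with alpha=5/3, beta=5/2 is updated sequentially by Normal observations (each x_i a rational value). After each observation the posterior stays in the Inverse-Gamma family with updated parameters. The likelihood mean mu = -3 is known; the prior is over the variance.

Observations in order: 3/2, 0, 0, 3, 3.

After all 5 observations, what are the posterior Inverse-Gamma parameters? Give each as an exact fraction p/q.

alpha=25/6, beta=461/8

obs 1: x=3/2 → posterior Inverse-Gamma(13/6, 101/8)
obs 2: x=0 → posterior Inverse-Gamma(8/3, 137/8)
obs 3: x=0 → posterior Inverse-Gamma(19/6, 173/8)
obs 4: x=3 → posterior Inverse-Gamma(11/3, 317/8)
obs 5: x=3 → posterior Inverse-Gamma(25/6, 461/8)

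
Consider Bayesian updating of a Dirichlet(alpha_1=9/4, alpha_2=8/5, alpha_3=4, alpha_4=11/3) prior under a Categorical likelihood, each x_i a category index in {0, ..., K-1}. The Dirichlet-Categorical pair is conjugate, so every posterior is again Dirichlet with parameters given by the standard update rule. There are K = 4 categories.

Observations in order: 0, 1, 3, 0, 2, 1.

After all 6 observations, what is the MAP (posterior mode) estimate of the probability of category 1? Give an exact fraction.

obs 1: x=0 → posterior Dirichlet(13/4, 8/5, 4, 11/3)
obs 2: x=1 → posterior Dirichlet(13/4, 13/5, 4, 11/3)
obs 3: x=3 → posterior Dirichlet(13/4, 13/5, 4, 14/3)
obs 4: x=0 → posterior Dirichlet(17/4, 13/5, 4, 14/3)
obs 5: x=2 → posterior Dirichlet(17/4, 13/5, 5, 14/3)
obs 6: x=1 → posterior Dirichlet(17/4, 18/5, 5, 14/3)

156/811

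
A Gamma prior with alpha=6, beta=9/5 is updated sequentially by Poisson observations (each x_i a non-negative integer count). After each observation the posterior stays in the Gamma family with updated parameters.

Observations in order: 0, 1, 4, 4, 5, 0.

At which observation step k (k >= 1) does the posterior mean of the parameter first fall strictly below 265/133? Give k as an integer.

obs 1: x=0 → posterior Gamma(6, 14/5)
obs 2: x=1 → posterior Gamma(7, 19/5)
obs 3: x=4 → posterior Gamma(11, 24/5)
obs 4: x=4 → posterior Gamma(15, 29/5)
obs 5: x=5 → posterior Gamma(20, 34/5)
obs 6: x=0 → posterior Gamma(20, 39/5)

k = 2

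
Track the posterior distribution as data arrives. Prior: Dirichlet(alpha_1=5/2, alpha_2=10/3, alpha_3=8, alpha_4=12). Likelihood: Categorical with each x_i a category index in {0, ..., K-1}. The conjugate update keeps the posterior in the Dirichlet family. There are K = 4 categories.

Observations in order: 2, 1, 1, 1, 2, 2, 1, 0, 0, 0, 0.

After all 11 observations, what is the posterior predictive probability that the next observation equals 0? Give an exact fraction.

3/17

obs 1: x=2 → posterior Dirichlet(5/2, 10/3, 9, 12)
obs 2: x=1 → posterior Dirichlet(5/2, 13/3, 9, 12)
obs 3: x=1 → posterior Dirichlet(5/2, 16/3, 9, 12)
obs 4: x=1 → posterior Dirichlet(5/2, 19/3, 9, 12)
obs 5: x=2 → posterior Dirichlet(5/2, 19/3, 10, 12)
obs 6: x=2 → posterior Dirichlet(5/2, 19/3, 11, 12)
obs 7: x=1 → posterior Dirichlet(5/2, 22/3, 11, 12)
obs 8: x=0 → posterior Dirichlet(7/2, 22/3, 11, 12)
obs 9: x=0 → posterior Dirichlet(9/2, 22/3, 11, 12)
obs 10: x=0 → posterior Dirichlet(11/2, 22/3, 11, 12)
obs 11: x=0 → posterior Dirichlet(13/2, 22/3, 11, 12)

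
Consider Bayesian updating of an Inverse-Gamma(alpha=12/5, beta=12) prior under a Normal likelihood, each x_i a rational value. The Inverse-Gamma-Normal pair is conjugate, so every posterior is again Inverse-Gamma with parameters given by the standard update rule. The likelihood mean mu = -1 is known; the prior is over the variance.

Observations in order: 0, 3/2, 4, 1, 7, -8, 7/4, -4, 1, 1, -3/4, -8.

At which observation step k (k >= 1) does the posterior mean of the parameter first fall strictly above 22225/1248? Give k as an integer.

obs 1: x=0 → posterior Inverse-Gamma(29/10, 25/2)
obs 2: x=3/2 → posterior Inverse-Gamma(17/5, 125/8)
obs 3: x=4 → posterior Inverse-Gamma(39/10, 225/8)
obs 4: x=1 → posterior Inverse-Gamma(22/5, 241/8)
obs 5: x=7 → posterior Inverse-Gamma(49/10, 497/8)
obs 6: x=-8 → posterior Inverse-Gamma(27/5, 693/8)
obs 7: x=7/4 → posterior Inverse-Gamma(59/10, 2893/32)
obs 8: x=-4 → posterior Inverse-Gamma(32/5, 3037/32)
obs 9: x=1 → posterior Inverse-Gamma(69/10, 3101/32)
obs 10: x=1 → posterior Inverse-Gamma(37/5, 3165/32)
obs 11: x=-3/4 → posterior Inverse-Gamma(79/10, 1583/16)
obs 12: x=-8 → posterior Inverse-Gamma(42/5, 1975/16)

k = 6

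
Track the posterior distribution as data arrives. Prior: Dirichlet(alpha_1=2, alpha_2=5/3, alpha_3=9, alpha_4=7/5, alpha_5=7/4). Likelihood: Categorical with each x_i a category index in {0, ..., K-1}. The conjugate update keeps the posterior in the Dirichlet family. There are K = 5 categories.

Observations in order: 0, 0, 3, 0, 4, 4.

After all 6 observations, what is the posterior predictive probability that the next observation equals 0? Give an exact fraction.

300/1309

obs 1: x=0 → posterior Dirichlet(3, 5/3, 9, 7/5, 7/4)
obs 2: x=0 → posterior Dirichlet(4, 5/3, 9, 7/5, 7/4)
obs 3: x=3 → posterior Dirichlet(4, 5/3, 9, 12/5, 7/4)
obs 4: x=0 → posterior Dirichlet(5, 5/3, 9, 12/5, 7/4)
obs 5: x=4 → posterior Dirichlet(5, 5/3, 9, 12/5, 11/4)
obs 6: x=4 → posterior Dirichlet(5, 5/3, 9, 12/5, 15/4)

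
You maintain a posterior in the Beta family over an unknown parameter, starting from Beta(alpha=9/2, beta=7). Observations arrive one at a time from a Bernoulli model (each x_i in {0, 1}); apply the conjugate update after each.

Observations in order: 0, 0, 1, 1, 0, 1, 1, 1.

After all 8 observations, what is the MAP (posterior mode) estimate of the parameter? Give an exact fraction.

obs 1: x=0 → posterior Beta(9/2, 8)
obs 2: x=0 → posterior Beta(9/2, 9)
obs 3: x=1 → posterior Beta(11/2, 9)
obs 4: x=1 → posterior Beta(13/2, 9)
obs 5: x=0 → posterior Beta(13/2, 10)
obs 6: x=1 → posterior Beta(15/2, 10)
obs 7: x=1 → posterior Beta(17/2, 10)
obs 8: x=1 → posterior Beta(19/2, 10)

17/35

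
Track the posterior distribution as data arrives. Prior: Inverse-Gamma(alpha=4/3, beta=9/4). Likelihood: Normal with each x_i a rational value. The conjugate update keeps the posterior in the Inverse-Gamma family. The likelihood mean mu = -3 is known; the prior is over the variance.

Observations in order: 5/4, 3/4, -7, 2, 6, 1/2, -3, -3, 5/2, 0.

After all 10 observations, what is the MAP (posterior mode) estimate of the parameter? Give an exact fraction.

5043/352

obs 1: x=5/4 → posterior Inverse-Gamma(11/6, 361/32)
obs 2: x=3/4 → posterior Inverse-Gamma(7/3, 293/16)
obs 3: x=-7 → posterior Inverse-Gamma(17/6, 421/16)
obs 4: x=2 → posterior Inverse-Gamma(10/3, 621/16)
obs 5: x=6 → posterior Inverse-Gamma(23/6, 1269/16)
obs 6: x=1/2 → posterior Inverse-Gamma(13/3, 1367/16)
obs 7: x=-3 → posterior Inverse-Gamma(29/6, 1367/16)
obs 8: x=-3 → posterior Inverse-Gamma(16/3, 1367/16)
obs 9: x=5/2 → posterior Inverse-Gamma(35/6, 1609/16)
obs 10: x=0 → posterior Inverse-Gamma(19/3, 1681/16)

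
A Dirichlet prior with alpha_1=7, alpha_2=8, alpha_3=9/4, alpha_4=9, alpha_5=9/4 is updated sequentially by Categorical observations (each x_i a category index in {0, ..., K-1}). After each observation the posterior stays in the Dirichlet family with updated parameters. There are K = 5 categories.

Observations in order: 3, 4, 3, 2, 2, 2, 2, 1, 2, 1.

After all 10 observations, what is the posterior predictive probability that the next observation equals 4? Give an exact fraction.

obs 1: x=3 → posterior Dirichlet(7, 8, 9/4, 10, 9/4)
obs 2: x=4 → posterior Dirichlet(7, 8, 9/4, 10, 13/4)
obs 3: x=3 → posterior Dirichlet(7, 8, 9/4, 11, 13/4)
obs 4: x=2 → posterior Dirichlet(7, 8, 13/4, 11, 13/4)
obs 5: x=2 → posterior Dirichlet(7, 8, 17/4, 11, 13/4)
obs 6: x=2 → posterior Dirichlet(7, 8, 21/4, 11, 13/4)
obs 7: x=2 → posterior Dirichlet(7, 8, 25/4, 11, 13/4)
obs 8: x=1 → posterior Dirichlet(7, 9, 25/4, 11, 13/4)
obs 9: x=2 → posterior Dirichlet(7, 9, 29/4, 11, 13/4)
obs 10: x=1 → posterior Dirichlet(7, 10, 29/4, 11, 13/4)

13/154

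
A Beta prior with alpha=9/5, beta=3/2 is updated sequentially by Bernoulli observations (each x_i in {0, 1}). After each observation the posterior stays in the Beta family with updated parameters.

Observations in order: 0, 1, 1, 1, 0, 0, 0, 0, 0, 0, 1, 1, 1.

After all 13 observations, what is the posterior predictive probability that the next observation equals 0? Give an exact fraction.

85/163

obs 1: x=0 → posterior Beta(9/5, 5/2)
obs 2: x=1 → posterior Beta(14/5, 5/2)
obs 3: x=1 → posterior Beta(19/5, 5/2)
obs 4: x=1 → posterior Beta(24/5, 5/2)
obs 5: x=0 → posterior Beta(24/5, 7/2)
obs 6: x=0 → posterior Beta(24/5, 9/2)
obs 7: x=0 → posterior Beta(24/5, 11/2)
obs 8: x=0 → posterior Beta(24/5, 13/2)
obs 9: x=0 → posterior Beta(24/5, 15/2)
obs 10: x=0 → posterior Beta(24/5, 17/2)
obs 11: x=1 → posterior Beta(29/5, 17/2)
obs 12: x=1 → posterior Beta(34/5, 17/2)
obs 13: x=1 → posterior Beta(39/5, 17/2)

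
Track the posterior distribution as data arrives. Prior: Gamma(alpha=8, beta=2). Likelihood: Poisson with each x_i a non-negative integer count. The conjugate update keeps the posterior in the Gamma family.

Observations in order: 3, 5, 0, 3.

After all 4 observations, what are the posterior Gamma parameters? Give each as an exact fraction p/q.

alpha=19, beta=6

obs 1: x=3 → posterior Gamma(11, 3)
obs 2: x=5 → posterior Gamma(16, 4)
obs 3: x=0 → posterior Gamma(16, 5)
obs 4: x=3 → posterior Gamma(19, 6)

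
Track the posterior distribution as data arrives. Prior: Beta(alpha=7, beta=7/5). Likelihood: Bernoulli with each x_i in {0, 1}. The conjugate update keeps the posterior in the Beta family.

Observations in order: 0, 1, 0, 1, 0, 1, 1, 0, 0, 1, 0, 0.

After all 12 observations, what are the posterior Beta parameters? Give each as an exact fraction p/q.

obs 1: x=0 → posterior Beta(7, 12/5)
obs 2: x=1 → posterior Beta(8, 12/5)
obs 3: x=0 → posterior Beta(8, 17/5)
obs 4: x=1 → posterior Beta(9, 17/5)
obs 5: x=0 → posterior Beta(9, 22/5)
obs 6: x=1 → posterior Beta(10, 22/5)
obs 7: x=1 → posterior Beta(11, 22/5)
obs 8: x=0 → posterior Beta(11, 27/5)
obs 9: x=0 → posterior Beta(11, 32/5)
obs 10: x=1 → posterior Beta(12, 32/5)
obs 11: x=0 → posterior Beta(12, 37/5)
obs 12: x=0 → posterior Beta(12, 42/5)

alpha=12, beta=42/5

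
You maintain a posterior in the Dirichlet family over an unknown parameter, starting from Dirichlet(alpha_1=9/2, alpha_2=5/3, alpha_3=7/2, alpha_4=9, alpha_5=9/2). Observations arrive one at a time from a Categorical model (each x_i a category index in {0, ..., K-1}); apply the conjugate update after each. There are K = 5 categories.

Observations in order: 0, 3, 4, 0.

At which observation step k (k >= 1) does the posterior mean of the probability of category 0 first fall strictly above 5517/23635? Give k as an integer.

obs 1: x=0 → posterior Dirichlet(11/2, 5/3, 7/2, 9, 9/2)
obs 2: x=3 → posterior Dirichlet(11/2, 5/3, 7/2, 10, 9/2)
obs 3: x=4 → posterior Dirichlet(11/2, 5/3, 7/2, 10, 11/2)
obs 4: x=0 → posterior Dirichlet(13/2, 5/3, 7/2, 10, 11/2)

k = 4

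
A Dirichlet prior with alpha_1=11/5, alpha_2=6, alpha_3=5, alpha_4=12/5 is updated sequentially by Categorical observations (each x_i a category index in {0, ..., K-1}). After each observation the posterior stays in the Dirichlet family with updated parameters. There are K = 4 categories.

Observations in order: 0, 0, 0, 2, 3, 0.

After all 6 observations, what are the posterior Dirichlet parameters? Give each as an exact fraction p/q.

obs 1: x=0 → posterior Dirichlet(16/5, 6, 5, 12/5)
obs 2: x=0 → posterior Dirichlet(21/5, 6, 5, 12/5)
obs 3: x=0 → posterior Dirichlet(26/5, 6, 5, 12/5)
obs 4: x=2 → posterior Dirichlet(26/5, 6, 6, 12/5)
obs 5: x=3 → posterior Dirichlet(26/5, 6, 6, 17/5)
obs 6: x=0 → posterior Dirichlet(31/5, 6, 6, 17/5)

alpha_1=31/5, alpha_2=6, alpha_3=6, alpha_4=17/5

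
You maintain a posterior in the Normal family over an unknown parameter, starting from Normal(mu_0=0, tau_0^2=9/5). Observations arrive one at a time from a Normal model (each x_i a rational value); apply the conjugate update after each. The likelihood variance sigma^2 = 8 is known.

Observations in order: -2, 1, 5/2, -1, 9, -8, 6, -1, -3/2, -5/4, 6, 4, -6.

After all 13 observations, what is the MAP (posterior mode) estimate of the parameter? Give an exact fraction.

obs 1: x=-2 → posterior Normal(-18/49, 72/49)
obs 2: x=1 → posterior Normal(-9/58, 36/29)
obs 3: x=5/2 → posterior Normal(27/134, 72/67)
obs 4: x=-1 → posterior Normal(9/152, 18/19)
obs 5: x=9 → posterior Normal(171/170, 72/85)
obs 6: x=-8 → posterior Normal(27/188, 36/47)
obs 7: x=6 → posterior Normal(135/206, 72/103)
obs 8: x=-1 → posterior Normal(117/224, 9/14)
obs 9: x=-3/2 → posterior Normal(45/121, 72/121)
obs 10: x=-5/4 → posterior Normal(27/104, 36/65)
obs 11: x=6 → posterior Normal(351/556, 72/139)
obs 12: x=4 → posterior Normal(495/592, 18/37)
obs 13: x=-6 → posterior Normal(279/628, 72/157)

279/628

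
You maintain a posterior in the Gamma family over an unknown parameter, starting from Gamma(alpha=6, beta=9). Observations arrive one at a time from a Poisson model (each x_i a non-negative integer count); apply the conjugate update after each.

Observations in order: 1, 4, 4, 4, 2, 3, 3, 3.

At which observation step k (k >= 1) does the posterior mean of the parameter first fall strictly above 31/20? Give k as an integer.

k = 6

obs 1: x=1 → posterior Gamma(7, 10)
obs 2: x=4 → posterior Gamma(11, 11)
obs 3: x=4 → posterior Gamma(15, 12)
obs 4: x=4 → posterior Gamma(19, 13)
obs 5: x=2 → posterior Gamma(21, 14)
obs 6: x=3 → posterior Gamma(24, 15)
obs 7: x=3 → posterior Gamma(27, 16)
obs 8: x=3 → posterior Gamma(30, 17)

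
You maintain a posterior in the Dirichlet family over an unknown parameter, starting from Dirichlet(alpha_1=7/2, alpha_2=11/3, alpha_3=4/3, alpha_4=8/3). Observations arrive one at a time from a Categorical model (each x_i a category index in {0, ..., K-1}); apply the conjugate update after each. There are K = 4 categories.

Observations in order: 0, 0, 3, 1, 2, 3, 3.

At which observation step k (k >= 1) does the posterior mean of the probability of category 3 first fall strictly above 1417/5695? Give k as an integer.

k = 3

obs 1: x=0 → posterior Dirichlet(9/2, 11/3, 4/3, 8/3)
obs 2: x=0 → posterior Dirichlet(11/2, 11/3, 4/3, 8/3)
obs 3: x=3 → posterior Dirichlet(11/2, 11/3, 4/3, 11/3)
obs 4: x=1 → posterior Dirichlet(11/2, 14/3, 4/3, 11/3)
obs 5: x=2 → posterior Dirichlet(11/2, 14/3, 7/3, 11/3)
obs 6: x=3 → posterior Dirichlet(11/2, 14/3, 7/3, 14/3)
obs 7: x=3 → posterior Dirichlet(11/2, 14/3, 7/3, 17/3)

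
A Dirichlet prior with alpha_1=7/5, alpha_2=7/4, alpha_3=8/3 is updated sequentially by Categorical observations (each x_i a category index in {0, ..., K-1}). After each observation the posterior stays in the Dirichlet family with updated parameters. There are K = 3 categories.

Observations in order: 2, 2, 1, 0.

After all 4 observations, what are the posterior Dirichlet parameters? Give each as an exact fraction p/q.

alpha_1=12/5, alpha_2=11/4, alpha_3=14/3

obs 1: x=2 → posterior Dirichlet(7/5, 7/4, 11/3)
obs 2: x=2 → posterior Dirichlet(7/5, 7/4, 14/3)
obs 3: x=1 → posterior Dirichlet(7/5, 11/4, 14/3)
obs 4: x=0 → posterior Dirichlet(12/5, 11/4, 14/3)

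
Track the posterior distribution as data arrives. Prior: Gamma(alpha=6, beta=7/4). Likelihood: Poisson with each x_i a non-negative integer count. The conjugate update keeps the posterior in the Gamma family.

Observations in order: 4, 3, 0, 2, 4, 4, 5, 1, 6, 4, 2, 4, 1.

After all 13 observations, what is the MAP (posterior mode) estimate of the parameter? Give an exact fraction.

180/59

obs 1: x=4 → posterior Gamma(10, 11/4)
obs 2: x=3 → posterior Gamma(13, 15/4)
obs 3: x=0 → posterior Gamma(13, 19/4)
obs 4: x=2 → posterior Gamma(15, 23/4)
obs 5: x=4 → posterior Gamma(19, 27/4)
obs 6: x=4 → posterior Gamma(23, 31/4)
obs 7: x=5 → posterior Gamma(28, 35/4)
obs 8: x=1 → posterior Gamma(29, 39/4)
obs 9: x=6 → posterior Gamma(35, 43/4)
obs 10: x=4 → posterior Gamma(39, 47/4)
obs 11: x=2 → posterior Gamma(41, 51/4)
obs 12: x=4 → posterior Gamma(45, 55/4)
obs 13: x=1 → posterior Gamma(46, 59/4)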